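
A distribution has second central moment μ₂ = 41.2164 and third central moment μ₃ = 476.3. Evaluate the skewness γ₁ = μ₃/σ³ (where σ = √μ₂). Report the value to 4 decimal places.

σ = √μ₂ = √41.2164 = 6.42000
σ³ = μ₂^(3/2) = 264.60929
γ₁ = μ₃/σ³ = 476.3 / 264.60929 ≈ 1.8000

1.8000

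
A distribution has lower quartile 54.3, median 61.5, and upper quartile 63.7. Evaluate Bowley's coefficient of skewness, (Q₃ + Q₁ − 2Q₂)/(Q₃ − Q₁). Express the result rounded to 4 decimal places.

-0.5319

numerator: Q₃ + Q₁ − 2Q₂ = 63.7 + 54.3 − 2×61.5 = -5.0000
denominator: Q₃ − Q₁ = 63.7 − 54.3 = 9.4000
Bowley skewness = -5.0000 / 9.4000 ≈ -0.5319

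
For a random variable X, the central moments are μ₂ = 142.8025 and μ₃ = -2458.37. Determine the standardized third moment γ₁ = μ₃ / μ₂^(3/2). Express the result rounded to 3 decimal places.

σ = √μ₂ = √142.8025 = 11.95000
σ³ = μ₂^(3/2) = 1706.48988
γ₁ = μ₃/σ³ = -2458.37 / 1706.48988 ≈ -1.441

-1.441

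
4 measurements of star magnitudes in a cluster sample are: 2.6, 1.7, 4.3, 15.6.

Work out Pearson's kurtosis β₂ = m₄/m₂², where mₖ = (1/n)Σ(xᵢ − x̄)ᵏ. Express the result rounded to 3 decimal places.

2.256

x̄ = 6.0500
Σ(xᵢ − x̄)² = 125.0900 ⇒ m₂ = 31.27250
Σ(xᵢ − x̄)⁴ = 8827.0054 ⇒ m₄ = 2206.75136
m₂² = 977.96926
β₂ = m₄/m₂² = 2206.75136 / 977.96926 ≈ 2.256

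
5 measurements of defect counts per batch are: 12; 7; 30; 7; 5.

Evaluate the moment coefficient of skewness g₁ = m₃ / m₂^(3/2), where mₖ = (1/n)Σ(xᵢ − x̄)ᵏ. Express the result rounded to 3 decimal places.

1.282

x̄ = (12 + 7 + 30 + 7 + 5) / 5 = 12.2000
deviations (xᵢ − x̄): -0.2000, -5.2000, 17.8000, -5.2000, -7.2000
Σ(xᵢ − x̄)² = 422.8000 ⇒ m₂ = 422.8000/5 = 84.56000
Σ(xᵢ − x̄)³ = 4985.2800 ⇒ m₃ = 4985.2800/5 = 997.05600
m₂^(3/2) = 84.56000^(1.5) = 777.58426
g₁ = m₃ / m₂^(3/2) = 997.05600 / 777.58426 ≈ 1.282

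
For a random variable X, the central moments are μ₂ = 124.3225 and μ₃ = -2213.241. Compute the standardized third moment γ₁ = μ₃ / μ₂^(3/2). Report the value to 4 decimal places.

-1.5966

σ = √μ₂ = √124.3225 = 11.15000
σ³ = μ₂^(3/2) = 1386.19588
γ₁ = μ₃/σ³ = -2213.241 / 1386.19588 ≈ -1.5966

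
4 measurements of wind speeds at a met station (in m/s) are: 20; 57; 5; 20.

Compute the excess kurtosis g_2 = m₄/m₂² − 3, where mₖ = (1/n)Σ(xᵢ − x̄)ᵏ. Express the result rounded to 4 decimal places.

-0.8560

x̄ = 25.5000
Σ(xᵢ − x̄)² = 1473.0000 ⇒ m₂ = 368.25000
Σ(xᵢ − x̄)⁴ = 1163000.2500 ⇒ m₄ = 290750.06250
m₂² = 135608.06250
g_2 = m₄/m₂² − 3 = 2.14405 − 3 ≈ -0.8560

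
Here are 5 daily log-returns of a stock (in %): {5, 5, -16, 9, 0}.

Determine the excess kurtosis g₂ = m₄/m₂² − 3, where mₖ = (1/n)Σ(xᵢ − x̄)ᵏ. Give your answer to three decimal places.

x̄ = 0.6000
Σ(xᵢ − x̄)² = 385.2000 ⇒ m₂ = 77.04000
Σ(xᵢ − x̄)⁴ = 81661.7760 ⇒ m₄ = 16332.35520
m₂² = 5935.16160
g₂ = m₄/m₂² − 3 = 2.75180 − 3 ≈ -0.248

-0.248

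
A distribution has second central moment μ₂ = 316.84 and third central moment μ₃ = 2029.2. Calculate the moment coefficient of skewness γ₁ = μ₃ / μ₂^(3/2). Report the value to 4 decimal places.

σ = √μ₂ = √316.84 = 17.80000
σ³ = μ₂^(3/2) = 5639.75200
γ₁ = μ₃/σ³ = 2029.2 / 5639.75200 ≈ 0.3598

0.3598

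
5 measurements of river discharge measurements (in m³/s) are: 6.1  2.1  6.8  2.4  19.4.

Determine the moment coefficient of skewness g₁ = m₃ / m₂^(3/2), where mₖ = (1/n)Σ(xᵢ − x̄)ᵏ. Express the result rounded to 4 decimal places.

1.1742

x̄ = (6.1 + 2.1 + 6.8 + 2.4 + 19.4) / 5 = 7.3600
deviations (xᵢ − x̄): -1.2600, -5.2600, -0.5600, -4.9600, 12.0400
Σ(xᵢ − x̄)² = 199.1320 ⇒ m₂ = 199.1320/5 = 39.82640
Σ(xᵢ − x̄)³ = 1475.6062 ⇒ m₃ = 1475.6062/5 = 295.12123
m₂^(3/2) = 39.82640^(1.5) = 251.33709
g₁ = m₃ / m₂^(3/2) = 295.12123 / 251.33709 ≈ 1.1742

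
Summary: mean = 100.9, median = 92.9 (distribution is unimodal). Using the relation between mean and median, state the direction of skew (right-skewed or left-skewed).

mean − median = 100.9 − 92.9 = 8.0
mean > median ⇒ the longer tail is on the right ⇒ right-skewed (positively skewed).

right-skewed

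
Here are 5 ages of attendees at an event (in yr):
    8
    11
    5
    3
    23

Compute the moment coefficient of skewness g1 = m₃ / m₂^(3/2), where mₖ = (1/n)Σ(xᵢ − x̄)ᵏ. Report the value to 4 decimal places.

x̄ = (8 + 11 + 5 + 3 + 23) / 5 = 10.0000
deviations (xᵢ − x̄): -2.0000, 1.0000, -5.0000, -7.0000, 13.0000
Σ(xᵢ − x̄)² = 248.0000 ⇒ m₂ = 248.0000/5 = 49.60000
Σ(xᵢ − x̄)³ = 1722.0000 ⇒ m₃ = 1722.0000/5 = 344.40000
m₂^(3/2) = 49.60000^(1.5) = 349.31925
g1 = m₃ / m₂^(3/2) = 344.40000 / 349.31925 ≈ 0.9859

0.9859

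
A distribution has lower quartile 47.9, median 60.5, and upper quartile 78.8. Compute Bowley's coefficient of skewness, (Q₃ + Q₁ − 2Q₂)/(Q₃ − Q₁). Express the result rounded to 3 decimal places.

0.184

numerator: Q₃ + Q₁ − 2Q₂ = 78.8 + 47.9 − 2×60.5 = 5.7000
denominator: Q₃ − Q₁ = 78.8 − 47.9 = 30.9000
Bowley skewness = 5.7000 / 30.9000 ≈ 0.184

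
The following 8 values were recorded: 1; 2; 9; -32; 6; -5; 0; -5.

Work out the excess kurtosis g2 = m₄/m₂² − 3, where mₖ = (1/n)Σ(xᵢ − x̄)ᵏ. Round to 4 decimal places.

x̄ = -3.0000
Σ(xᵢ − x̄)² = 1124.0000 ⇒ m₂ = 140.50000
Σ(xᵢ − x̄)⁴ = 735572.0000 ⇒ m₄ = 91946.50000
m₂² = 19740.25000
g2 = m₄/m₂² − 3 = 4.65782 − 3 ≈ 1.6578

1.6578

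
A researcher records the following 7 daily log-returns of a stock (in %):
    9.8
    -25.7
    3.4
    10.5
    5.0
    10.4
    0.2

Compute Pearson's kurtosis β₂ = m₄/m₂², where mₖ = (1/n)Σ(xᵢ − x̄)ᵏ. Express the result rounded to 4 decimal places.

x̄ = 1.9429
Σ(xᵢ − x̄)² = 985.1171 ⇒ m₂ = 140.73102
Σ(xᵢ − x̄)⁴ = 598280.6049 ⇒ m₄ = 85468.65784
m₂² = 19805.22011
β₂ = m₄/m₂² = 85468.65784 / 19805.22011 ≈ 4.3155

4.3155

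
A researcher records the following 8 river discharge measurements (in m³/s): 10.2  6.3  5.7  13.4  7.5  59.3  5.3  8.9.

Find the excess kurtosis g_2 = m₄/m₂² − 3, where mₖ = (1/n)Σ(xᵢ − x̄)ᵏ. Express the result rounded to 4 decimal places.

x̄ = 14.5750
Σ(xᵢ − x̄)² = 2336.3750 ⇒ m₂ = 292.04687
Σ(xᵢ − x̄)⁴ = 4023506.9866 ⇒ m₄ = 502938.37333
m₂² = 85291.37720
g_2 = m₄/m₂² − 3 = 5.89671 − 3 ≈ 2.8967

2.8967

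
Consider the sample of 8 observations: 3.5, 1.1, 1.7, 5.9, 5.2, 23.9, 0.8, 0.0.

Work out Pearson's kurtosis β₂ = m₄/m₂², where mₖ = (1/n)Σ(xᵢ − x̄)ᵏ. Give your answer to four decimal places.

5.3283

x̄ = 5.2625
Σ(xᵢ − x̄)² = 428.4988 ⇒ m₂ = 53.56234
Σ(xᵢ − x̄)⁴ = 122291.0802 ⇒ m₄ = 15286.38502
m₂² = 2868.92467
β₂ = m₄/m₂² = 15286.38502 / 2868.92467 ≈ 5.3283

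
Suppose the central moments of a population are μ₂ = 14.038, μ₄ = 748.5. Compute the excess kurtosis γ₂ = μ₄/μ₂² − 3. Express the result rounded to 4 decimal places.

0.7982

μ₂² = 14.038² = 197.06544
μ₄/μ₂² = 748.5 / 197.06544 = 3.79823
γ₂ = 3.79823 − 3 ≈ 0.7982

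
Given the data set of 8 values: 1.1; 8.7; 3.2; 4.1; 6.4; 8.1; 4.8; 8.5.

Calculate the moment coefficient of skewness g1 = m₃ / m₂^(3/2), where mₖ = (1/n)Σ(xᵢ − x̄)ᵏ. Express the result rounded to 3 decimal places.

x̄ = (1.1 + 8.7 + 3.2 + 4.1 + 6.4 + 8.1 + 4.8 + 8.5) / 8 = 5.6125
deviations (xᵢ − x̄): -4.5125, 3.0875, -2.4125, -1.5125, 0.7875, 2.4875, -0.8125, 2.8875
Σ(xᵢ − x̄)² = 53.8087 ⇒ m₂ = 53.8087/8 = 6.72609
Σ(xᵢ − x̄)³ = -40.5368 ⇒ m₃ = -40.5368/8 = -5.06711
m₂^(3/2) = 6.72609^(1.5) = 17.44393
g1 = m₃ / m₂^(3/2) = -5.06711 / 17.44393 ≈ -0.290

-0.290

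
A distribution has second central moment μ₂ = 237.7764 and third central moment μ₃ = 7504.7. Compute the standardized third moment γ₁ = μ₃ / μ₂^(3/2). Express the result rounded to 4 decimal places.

2.0468

σ = √μ₂ = √237.7764 = 15.42000
σ³ = μ₂^(3/2) = 3666.51209
γ₁ = μ₃/σ³ = 7504.7 / 3666.51209 ≈ 2.0468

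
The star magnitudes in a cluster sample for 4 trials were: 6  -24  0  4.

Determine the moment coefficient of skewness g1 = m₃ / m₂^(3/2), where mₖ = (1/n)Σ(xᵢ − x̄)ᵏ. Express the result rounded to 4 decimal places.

x̄ = (6 - 24 + 0 + 4) / 4 = -3.5000
deviations (xᵢ − x̄): 9.5000, -20.5000, 3.5000, 7.5000
Σ(xᵢ − x̄)² = 579.0000 ⇒ m₂ = 579.0000/4 = 144.75000
Σ(xᵢ − x̄)³ = -7293.0000 ⇒ m₃ = -7293.0000/4 = -1823.25000
m₂^(3/2) = 144.75000^(1.5) = 1741.51756
g1 = m₃ / m₂^(3/2) = -1823.25000 / 1741.51756 ≈ -1.0469

-1.0469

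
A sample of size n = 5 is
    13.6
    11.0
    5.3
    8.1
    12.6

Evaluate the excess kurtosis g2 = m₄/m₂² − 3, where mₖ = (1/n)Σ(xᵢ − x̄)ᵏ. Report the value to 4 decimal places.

x̄ = 10.1200
Σ(xᵢ − x̄)² = 46.3480 ⇒ m₂ = 9.26960
Σ(xᵢ − x̄)⁴ = 741.4830 ⇒ m₄ = 148.29660
m₂² = 85.92548
g2 = m₄/m₂² − 3 = 1.72587 − 3 ≈ -1.2741

-1.2741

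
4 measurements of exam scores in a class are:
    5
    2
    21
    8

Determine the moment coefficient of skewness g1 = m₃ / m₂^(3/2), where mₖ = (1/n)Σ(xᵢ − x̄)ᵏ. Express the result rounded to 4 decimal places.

x̄ = (5 + 2 + 21 + 8) / 4 = 9.0000
deviations (xᵢ − x̄): -4.0000, -7.0000, 12.0000, -1.0000
Σ(xᵢ − x̄)² = 210.0000 ⇒ m₂ = 210.0000/4 = 52.50000
Σ(xᵢ − x̄)³ = 1320.0000 ⇒ m₃ = 1320.0000/4 = 330.00000
m₂^(3/2) = 52.50000^(1.5) = 380.39864
g1 = m₃ / m₂^(3/2) = 330.00000 / 380.39864 ≈ 0.8675

0.8675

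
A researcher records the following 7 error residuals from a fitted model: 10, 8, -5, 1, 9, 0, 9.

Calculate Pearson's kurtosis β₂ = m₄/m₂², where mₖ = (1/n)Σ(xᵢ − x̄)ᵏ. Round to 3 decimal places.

1.781

x̄ = 4.5714
Σ(xᵢ − x̄)² = 205.7143 ⇒ m₂ = 29.38776
Σ(xᵢ − x̄)⁴ = 10768.1283 ⇒ m₄ = 1538.30404
m₂² = 863.64015
β₂ = m₄/m₂² = 1538.30404 / 863.64015 ≈ 1.781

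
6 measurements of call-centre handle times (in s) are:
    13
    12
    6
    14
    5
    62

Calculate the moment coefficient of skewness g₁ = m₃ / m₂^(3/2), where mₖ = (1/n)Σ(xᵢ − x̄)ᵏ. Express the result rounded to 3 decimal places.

1.667

x̄ = (13 + 12 + 6 + 14 + 5 + 62) / 6 = 18.6667
deviations (xᵢ − x̄): -5.6667, -6.6667, -12.6667, -4.6667, -13.6667, 43.3333
Σ(xᵢ − x̄)² = 2323.3333 ⇒ m₂ = 2323.3333/6 = 387.22222
Σ(xᵢ − x̄)³ = 76205.5556 ⇒ m₃ = 76205.5556/6 = 12700.92593
m₂^(3/2) = 387.22222^(1.5) = 7619.74451
g₁ = m₃ / m₂^(3/2) = 12700.92593 / 7619.74451 ≈ 1.667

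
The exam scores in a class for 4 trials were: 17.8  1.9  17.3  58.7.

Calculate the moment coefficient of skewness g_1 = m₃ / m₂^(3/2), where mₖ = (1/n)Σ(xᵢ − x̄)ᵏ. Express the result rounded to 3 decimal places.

0.824

x̄ = (17.8 + 1.9 + 17.3 + 58.7) / 4 = 23.9250
deviations (xᵢ − x̄): -6.1250, -22.0250, -6.6250, 34.7750
Σ(xᵢ − x̄)² = 1775.8075 ⇒ m₂ = 1775.8075/4 = 443.95188
Σ(xᵢ − x̄)³ = 30848.5294 ⇒ m₃ = 30848.5294/4 = 7712.13234
m₂^(3/2) = 443.95188^(1.5) = 9354.13949
g_1 = m₃ / m₂^(3/2) = 7712.13234 / 9354.13949 ≈ 0.824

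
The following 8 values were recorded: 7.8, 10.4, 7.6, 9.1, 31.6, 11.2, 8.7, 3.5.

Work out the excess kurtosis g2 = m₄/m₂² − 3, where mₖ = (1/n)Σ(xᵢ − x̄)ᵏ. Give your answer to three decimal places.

x̄ = 11.2375
Σ(xᵢ − x̄)² = 511.2588 ⇒ m₂ = 63.90734
Σ(xᵢ − x̄)⁴ = 175881.0129 ⇒ m₄ = 21985.12662
m₂² = 4084.14859
g2 = m₄/m₂² − 3 = 5.38304 − 3 ≈ 2.383

2.383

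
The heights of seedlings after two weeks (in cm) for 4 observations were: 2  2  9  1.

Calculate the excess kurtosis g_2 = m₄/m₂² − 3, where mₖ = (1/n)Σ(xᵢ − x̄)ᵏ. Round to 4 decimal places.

x̄ = 3.5000
Σ(xᵢ − x̄)² = 41.0000 ⇒ m₂ = 10.25000
Σ(xᵢ − x̄)⁴ = 964.2500 ⇒ m₄ = 241.06250
m₂² = 105.06250
g_2 = m₄/m₂² − 3 = 2.29447 − 3 ≈ -0.7055

-0.7055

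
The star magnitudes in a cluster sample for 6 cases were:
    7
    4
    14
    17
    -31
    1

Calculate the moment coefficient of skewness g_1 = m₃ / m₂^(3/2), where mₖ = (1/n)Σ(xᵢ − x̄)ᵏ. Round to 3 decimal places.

-1.310

x̄ = (7 + 4 + 14 + 17 - 31 + 1) / 6 = 2.0000
deviations (xᵢ − x̄): 5.0000, 2.0000, 12.0000, 15.0000, -33.0000, -1.0000
Σ(xᵢ − x̄)² = 1488.0000 ⇒ m₂ = 1488.0000/6 = 248.00000
Σ(xᵢ − x̄)³ = -30702.0000 ⇒ m₃ = -30702.0000/6 = -5117.00000
m₂^(3/2) = 248.00000^(1.5) = 3905.50791
g_1 = m₃ / m₂^(3/2) = -5117.00000 / 3905.50791 ≈ -1.310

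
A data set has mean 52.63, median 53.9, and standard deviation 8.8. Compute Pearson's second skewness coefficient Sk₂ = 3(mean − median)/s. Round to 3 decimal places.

Sk₂ = 3(52.63 − 53.9) / 8.8 = 3 × -1.2700 / 8.8
    = -3.8100 / 8.8 ≈ -0.433

-0.433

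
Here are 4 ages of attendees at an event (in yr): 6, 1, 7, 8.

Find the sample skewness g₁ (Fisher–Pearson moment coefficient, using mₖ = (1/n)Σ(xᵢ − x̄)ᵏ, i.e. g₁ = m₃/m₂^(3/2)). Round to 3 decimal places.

-0.922

x̄ = (6 + 1 + 7 + 8) / 4 = 5.5000
deviations (xᵢ − x̄): 0.5000, -4.5000, 1.5000, 2.5000
Σ(xᵢ − x̄)² = 29.0000 ⇒ m₂ = 29.0000/4 = 7.25000
Σ(xᵢ − x̄)³ = -72.0000 ⇒ m₃ = -72.0000/4 = -18.00000
m₂^(3/2) = 7.25000^(1.5) = 19.52122
g₁ = m₃ / m₂^(3/2) = -18.00000 / 19.52122 ≈ -0.922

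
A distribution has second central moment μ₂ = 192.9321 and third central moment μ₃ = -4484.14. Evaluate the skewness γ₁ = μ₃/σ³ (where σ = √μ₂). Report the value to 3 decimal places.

-1.673

σ = √μ₂ = √192.9321 = 13.89000
σ³ = μ₂^(3/2) = 2679.82687
γ₁ = μ₃/σ³ = -4484.14 / 2679.82687 ≈ -1.673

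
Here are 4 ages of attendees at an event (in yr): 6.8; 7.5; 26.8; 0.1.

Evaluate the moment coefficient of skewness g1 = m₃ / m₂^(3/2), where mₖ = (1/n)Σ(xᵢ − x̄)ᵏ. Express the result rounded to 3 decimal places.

0.853

x̄ = (6.8 + 7.5 + 26.8 + 0.1) / 4 = 10.3000
deviations (xᵢ − x̄): -3.5000, -2.8000, 16.5000, -10.2000
Σ(xᵢ − x̄)² = 396.3800 ⇒ m₂ = 396.3800/4 = 99.09500
Σ(xᵢ − x̄)³ = 3366.0900 ⇒ m₃ = 3366.0900/4 = 841.52250
m₂^(3/2) = 99.09500^(1.5) = 986.45576
g1 = m₃ / m₂^(3/2) = 841.52250 / 986.45576 ≈ 0.853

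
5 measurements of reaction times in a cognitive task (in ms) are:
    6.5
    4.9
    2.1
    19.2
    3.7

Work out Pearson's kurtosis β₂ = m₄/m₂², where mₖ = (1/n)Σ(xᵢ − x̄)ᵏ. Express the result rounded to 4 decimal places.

2.9854

x̄ = 7.2800
Σ(xᵢ − x̄)² = 188.0080 ⇒ m₂ = 37.60160
Σ(xᵢ − x̄)⁴ = 21105.2384 ⇒ m₄ = 4221.04769
m₂² = 1413.88032
β₂ = m₄/m₂² = 4221.04769 / 1413.88032 ≈ 2.9854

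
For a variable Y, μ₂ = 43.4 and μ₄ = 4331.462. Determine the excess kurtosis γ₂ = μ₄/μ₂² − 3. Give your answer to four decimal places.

μ₂² = 43.4² = 1883.56000
μ₄/μ₂² = 4331.462 / 1883.56000 = 2.29961
γ₂ = 2.29961 − 3 ≈ -0.7004

-0.7004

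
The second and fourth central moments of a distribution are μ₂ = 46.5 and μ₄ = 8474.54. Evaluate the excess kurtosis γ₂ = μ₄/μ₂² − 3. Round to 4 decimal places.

0.9193

μ₂² = 46.5² = 2162.25000
μ₄/μ₂² = 8474.54 / 2162.25000 = 3.91932
γ₂ = 3.91932 − 3 ≈ 0.9193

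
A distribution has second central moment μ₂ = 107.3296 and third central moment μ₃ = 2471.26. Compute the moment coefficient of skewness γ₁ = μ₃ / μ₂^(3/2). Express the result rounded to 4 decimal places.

σ = √μ₂ = √107.3296 = 10.36000
σ³ = μ₂^(3/2) = 1111.93466
γ₁ = μ₃/σ³ = 2471.26 / 1111.93466 ≈ 2.2225

2.2225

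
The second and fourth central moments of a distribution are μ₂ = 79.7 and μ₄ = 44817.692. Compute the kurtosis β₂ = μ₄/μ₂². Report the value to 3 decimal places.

7.056

μ₂² = 79.7² = 6352.09000
μ₄/μ₂² = 44817.692 / 6352.09000 = 7.05558
β₂ ≈ 7.056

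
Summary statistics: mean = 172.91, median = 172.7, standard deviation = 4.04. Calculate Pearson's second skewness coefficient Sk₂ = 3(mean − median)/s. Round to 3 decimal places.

0.156

Sk₂ = 3(172.91 − 172.7) / 4.04 = 3 × 0.2100 / 4.04
    = 0.6300 / 4.04 ≈ 0.156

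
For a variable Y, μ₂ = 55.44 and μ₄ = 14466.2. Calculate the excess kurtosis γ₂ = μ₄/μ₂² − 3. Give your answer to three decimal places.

μ₂² = 55.44² = 3073.59360
μ₄/μ₂² = 14466.2 / 3073.59360 = 4.70661
γ₂ = 4.70661 − 3 ≈ 1.707

1.707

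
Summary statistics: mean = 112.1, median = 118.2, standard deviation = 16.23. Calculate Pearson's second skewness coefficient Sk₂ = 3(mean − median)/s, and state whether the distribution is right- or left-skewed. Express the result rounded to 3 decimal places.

-1.128, left-skewed

Sk₂ = 3(112.1 − 118.2) / 16.23 = 3 × -6.1000 / 16.23
    = -18.3000 / 16.23 ≈ -1.128
Sk₂ < 0 ⇒ mean < median ⇒ left-skewed (negative skew).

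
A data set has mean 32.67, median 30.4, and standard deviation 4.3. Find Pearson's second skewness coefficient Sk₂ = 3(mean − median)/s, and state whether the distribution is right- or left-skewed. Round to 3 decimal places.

1.584, right-skewed

Sk₂ = 3(32.67 − 30.4) / 4.3 = 3 × 2.2700 / 4.3
    = 6.8100 / 4.3 ≈ 1.584
Sk₂ > 0 ⇒ mean > median ⇒ right-skewed (positive skew).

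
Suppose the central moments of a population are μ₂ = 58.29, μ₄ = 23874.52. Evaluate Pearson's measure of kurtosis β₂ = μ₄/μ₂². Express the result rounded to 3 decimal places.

μ₂² = 58.29² = 3397.72410
μ₄/μ₂² = 23874.52 / 3397.72410 = 7.02662
β₂ ≈ 7.027

7.027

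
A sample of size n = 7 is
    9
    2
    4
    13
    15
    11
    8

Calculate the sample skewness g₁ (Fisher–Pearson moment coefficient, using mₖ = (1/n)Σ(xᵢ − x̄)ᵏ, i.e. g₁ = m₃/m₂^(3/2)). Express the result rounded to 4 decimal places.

-0.2208

x̄ = (9 + 2 + 4 + 13 + 15 + 11 + 8) / 7 = 8.8571
deviations (xᵢ − x̄): 0.1429, -6.8571, -4.8571, 4.1429, 6.1429, 2.1429, -0.8571
Σ(xᵢ − x̄)² = 130.8571 ⇒ m₂ = 130.8571/7 = 18.69388
Σ(xᵢ − x̄)³ = -124.8980 ⇒ m₃ = -124.8980/7 = -17.84257
m₂^(3/2) = 18.69388^(1.5) = 80.82563
g₁ = m₃ / m₂^(3/2) = -17.84257 / 80.82563 ≈ -0.2208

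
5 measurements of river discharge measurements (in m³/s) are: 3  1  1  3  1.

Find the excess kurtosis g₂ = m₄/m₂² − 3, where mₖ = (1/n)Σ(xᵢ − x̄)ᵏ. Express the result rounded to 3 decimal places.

-1.833

x̄ = 1.8000
Σ(xᵢ − x̄)² = 4.8000 ⇒ m₂ = 0.96000
Σ(xᵢ − x̄)⁴ = 5.3760 ⇒ m₄ = 1.07520
m₂² = 0.92160
g₂ = m₄/m₂² − 3 = 1.16667 − 3 ≈ -1.833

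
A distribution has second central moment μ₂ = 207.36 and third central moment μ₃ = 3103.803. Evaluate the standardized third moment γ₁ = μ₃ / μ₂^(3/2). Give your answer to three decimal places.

σ = √μ₂ = √207.36 = 14.40000
σ³ = μ₂^(3/2) = 2985.98400
γ₁ = μ₃/σ³ = 3103.803 / 2985.98400 ≈ 1.039

1.039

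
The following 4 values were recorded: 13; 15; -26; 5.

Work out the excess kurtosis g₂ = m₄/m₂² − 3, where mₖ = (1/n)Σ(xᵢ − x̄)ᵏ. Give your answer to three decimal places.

-0.817

x̄ = 1.7500
Σ(xᵢ − x̄)² = 1082.7500 ⇒ m₂ = 270.68750
Σ(xᵢ − x̄)⁴ = 639948.0781 ⇒ m₄ = 159987.01953
m₂² = 73271.72266
g₂ = m₄/m₂² − 3 = 2.18348 − 3 ≈ -0.817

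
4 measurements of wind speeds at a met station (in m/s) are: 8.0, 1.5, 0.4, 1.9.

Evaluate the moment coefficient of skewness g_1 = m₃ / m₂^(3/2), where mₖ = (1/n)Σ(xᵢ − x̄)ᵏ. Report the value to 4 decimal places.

x̄ = (8.0 + 1.5 + 0.4 + 1.9) / 4 = 2.9500
deviations (xᵢ − x̄): 5.0500, -1.4500, -2.5500, -1.0500
Σ(xᵢ − x̄)² = 35.2100 ⇒ m₂ = 35.2100/4 = 8.80250
Σ(xᵢ − x̄)³ = 108.0000 ⇒ m₃ = 108.0000/4 = 27.00000
m₂^(3/2) = 8.80250^(1.5) = 26.11614
g_1 = m₃ / m₂^(3/2) = 27.00000 / 26.11614 ≈ 1.0338

1.0338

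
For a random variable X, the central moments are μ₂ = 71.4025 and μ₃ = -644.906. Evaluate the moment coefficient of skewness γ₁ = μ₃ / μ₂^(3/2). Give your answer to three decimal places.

σ = √μ₂ = √71.4025 = 8.45000
σ³ = μ₂^(3/2) = 603.35113
γ₁ = μ₃/σ³ = -644.906 / 603.35113 ≈ -1.069

-1.069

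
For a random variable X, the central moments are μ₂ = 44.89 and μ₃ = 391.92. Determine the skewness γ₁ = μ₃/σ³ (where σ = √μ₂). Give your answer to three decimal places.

1.303

σ = √μ₂ = √44.89 = 6.70000
σ³ = μ₂^(3/2) = 300.76300
γ₁ = μ₃/σ³ = 391.92 / 300.76300 ≈ 1.303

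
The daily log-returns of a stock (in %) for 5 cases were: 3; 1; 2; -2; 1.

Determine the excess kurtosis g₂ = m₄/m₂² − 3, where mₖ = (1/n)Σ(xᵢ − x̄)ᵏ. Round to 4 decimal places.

x̄ = 1.0000
Σ(xᵢ − x̄)² = 14.0000 ⇒ m₂ = 2.80000
Σ(xᵢ − x̄)⁴ = 98.0000 ⇒ m₄ = 19.60000
m₂² = 7.84000
g₂ = m₄/m₂² − 3 = 2.50000 − 3 ≈ -0.5000

-0.5000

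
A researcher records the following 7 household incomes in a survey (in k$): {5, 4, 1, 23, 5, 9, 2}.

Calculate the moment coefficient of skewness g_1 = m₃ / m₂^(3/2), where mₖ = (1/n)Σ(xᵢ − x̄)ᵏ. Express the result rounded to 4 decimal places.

1.5839

x̄ = (5 + 4 + 1 + 23 + 5 + 9 + 2) / 7 = 7.0000
deviations (xᵢ − x̄): -2.0000, -3.0000, -6.0000, 16.0000, -2.0000, 2.0000, -5.0000
Σ(xᵢ − x̄)² = 338.0000 ⇒ m₂ = 338.0000/7 = 48.28571
Σ(xᵢ − x̄)³ = 3720.0000 ⇒ m₃ = 3720.0000/7 = 531.42857
m₂^(3/2) = 48.28571^(1.5) = 335.52740
g_1 = m₃ / m₂^(3/2) = 531.42857 / 335.52740 ≈ 1.5839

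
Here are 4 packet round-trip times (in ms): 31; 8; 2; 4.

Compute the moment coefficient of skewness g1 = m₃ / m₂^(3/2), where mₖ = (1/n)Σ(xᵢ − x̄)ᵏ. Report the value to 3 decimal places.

x̄ = (31 + 8 + 2 + 4) / 4 = 11.2500
deviations (xᵢ − x̄): 19.7500, -3.2500, -9.2500, -7.2500
Σ(xᵢ − x̄)² = 538.7500 ⇒ m₂ = 538.7500/4 = 134.68750
Σ(xᵢ − x̄)³ = 6496.8750 ⇒ m₃ = 6496.8750/4 = 1624.21875
m₂^(3/2) = 134.68750^(1.5) = 1563.11503
g1 = m₃ / m₂^(3/2) = 1624.21875 / 1563.11503 ≈ 1.039

1.039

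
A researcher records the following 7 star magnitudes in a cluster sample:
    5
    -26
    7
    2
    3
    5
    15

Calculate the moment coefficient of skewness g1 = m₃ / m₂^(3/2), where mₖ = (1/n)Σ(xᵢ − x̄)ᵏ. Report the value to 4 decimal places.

x̄ = (5 - 26 + 7 + 2 + 3 + 5 + 15) / 7 = 1.5714
deviations (xᵢ − x̄): 3.4286, -27.5714, 5.4286, 0.4286, 1.4286, 3.4286, 13.4286
Σ(xᵢ − x̄)² = 995.7143 ⇒ m₂ = 995.7143/7 = 142.24490
Σ(xᵢ − x̄)³ = -18294.2449 ⇒ m₃ = -18294.2449/7 = -2613.46356
m₂^(3/2) = 142.24490^(1.5) = 1696.50462
g1 = m₃ / m₂^(3/2) = -2613.46356 / 1696.50462 ≈ -1.5405

-1.5405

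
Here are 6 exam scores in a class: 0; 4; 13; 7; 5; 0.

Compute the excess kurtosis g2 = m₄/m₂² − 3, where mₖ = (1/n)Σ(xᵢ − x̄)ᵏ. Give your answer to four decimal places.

x̄ = 4.8333
Σ(xᵢ − x̄)² = 118.8333 ⇒ m₂ = 19.80556
Σ(xᵢ − x̄)⁴ = 5562.1528 ⇒ m₄ = 927.02546
m₂² = 392.26003
g2 = m₄/m₂² − 3 = 2.36329 − 3 ≈ -0.6367

-0.6367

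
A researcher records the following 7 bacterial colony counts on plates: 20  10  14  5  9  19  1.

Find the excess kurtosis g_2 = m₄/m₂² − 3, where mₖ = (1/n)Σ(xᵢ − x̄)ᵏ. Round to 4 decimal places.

-1.2236

x̄ = 11.1429
Σ(xᵢ − x̄)² = 294.8571 ⇒ m₂ = 42.12245
Σ(xᵢ − x̄)⁴ = 22062.5423 ⇒ m₄ = 3151.79175
m₂² = 1774.30071
g_2 = m₄/m₂² − 3 = 1.77636 − 3 ≈ -1.2236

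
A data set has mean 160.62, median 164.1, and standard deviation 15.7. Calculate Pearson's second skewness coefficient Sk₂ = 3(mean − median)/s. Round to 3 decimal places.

-0.665

Sk₂ = 3(160.62 − 164.1) / 15.7 = 3 × -3.4800 / 15.7
    = -10.4400 / 15.7 ≈ -0.665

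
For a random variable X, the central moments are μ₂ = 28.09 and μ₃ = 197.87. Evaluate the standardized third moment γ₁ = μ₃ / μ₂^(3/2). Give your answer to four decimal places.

σ = √μ₂ = √28.09 = 5.30000
σ³ = μ₂^(3/2) = 148.87700
γ₁ = μ₃/σ³ = 197.87 / 148.87700 ≈ 1.3291

1.3291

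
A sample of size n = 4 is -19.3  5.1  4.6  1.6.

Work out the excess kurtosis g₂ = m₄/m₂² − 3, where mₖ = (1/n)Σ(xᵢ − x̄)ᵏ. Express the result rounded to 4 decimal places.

-0.7170

x̄ = -2.0000
Σ(xᵢ − x̄)² = 406.2200 ⇒ m₂ = 101.55500
Σ(xᵢ − x̄)⁴ = 94181.1074 ⇒ m₄ = 23545.27685
m₂² = 10313.41803
g₂ = m₄/m₂² − 3 = 2.28298 − 3 ≈ -0.7170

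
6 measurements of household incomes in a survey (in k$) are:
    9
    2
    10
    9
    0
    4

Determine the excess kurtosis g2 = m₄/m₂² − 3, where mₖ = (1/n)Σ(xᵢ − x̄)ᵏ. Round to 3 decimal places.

x̄ = 5.6667
Σ(xᵢ − x̄)² = 89.3333 ⇒ m₂ = 14.88889
Σ(xᵢ − x̄)⁴ = 1819.1111 ⇒ m₄ = 303.18519
m₂² = 221.67901
g2 = m₄/m₂² − 3 = 1.36768 − 3 ≈ -1.632

-1.632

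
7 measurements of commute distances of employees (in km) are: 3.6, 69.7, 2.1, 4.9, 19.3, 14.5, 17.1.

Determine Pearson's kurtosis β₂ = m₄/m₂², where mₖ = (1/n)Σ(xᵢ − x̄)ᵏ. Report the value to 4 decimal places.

4.3994

x̄ = 18.7429
Σ(xᵢ − x̄)² = 3315.5571 ⇒ m₂ = 473.65102
Σ(xᵢ − x̄)⁴ = 6908842.7653 ⇒ m₄ = 986977.53790
m₂² = 224345.28913
β₂ = m₄/m₂² = 986977.53790 / 224345.28913 ≈ 4.3994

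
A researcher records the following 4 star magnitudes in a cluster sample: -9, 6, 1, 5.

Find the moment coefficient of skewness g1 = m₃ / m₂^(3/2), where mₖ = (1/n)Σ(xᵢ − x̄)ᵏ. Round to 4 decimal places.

-0.8448

x̄ = (-9 + 6 + 1 + 5) / 4 = 0.7500
deviations (xᵢ − x̄): -9.7500, 5.2500, 0.2500, 4.2500
Σ(xᵢ − x̄)² = 140.7500 ⇒ m₂ = 140.7500/4 = 35.18750
Σ(xᵢ − x̄)³ = -705.3750 ⇒ m₃ = -705.3750/4 = -176.34375
m₂^(3/2) = 35.18750^(1.5) = 208.72892
g1 = m₃ / m₂^(3/2) = -176.34375 / 208.72892 ≈ -0.8448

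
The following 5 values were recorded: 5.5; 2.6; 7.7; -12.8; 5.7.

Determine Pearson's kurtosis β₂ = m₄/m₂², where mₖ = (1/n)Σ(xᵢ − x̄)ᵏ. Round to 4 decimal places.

3.0131

x̄ = 1.7400
Σ(xᵢ − x̄)² = 277.4920 ⇒ m₂ = 55.49840
Σ(xᵢ − x̄)⁴ = 46402.9800 ⇒ m₄ = 9280.59600
m₂² = 3080.07240
β₂ = m₄/m₂² = 9280.59600 / 3080.07240 ≈ 3.0131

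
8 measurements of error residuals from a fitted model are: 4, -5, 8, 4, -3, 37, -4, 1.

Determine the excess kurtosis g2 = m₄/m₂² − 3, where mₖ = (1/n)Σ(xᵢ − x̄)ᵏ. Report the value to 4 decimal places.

1.9553

x̄ = 5.2500
Σ(xᵢ − x̄)² = 1295.5000 ⇒ m₂ = 161.93750
Σ(xᵢ − x̄)⁴ = 1039569.9063 ⇒ m₄ = 129946.23828
m₂² = 26223.75391
g2 = m₄/m₂² − 3 = 4.95529 − 3 ≈ 1.9553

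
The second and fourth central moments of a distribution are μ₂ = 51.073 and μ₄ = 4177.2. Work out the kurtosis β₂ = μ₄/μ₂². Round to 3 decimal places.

1.601

μ₂² = 51.073² = 2608.45133
μ₄/μ₂² = 4177.2 / 2608.45133 = 1.60141
β₂ ≈ 1.601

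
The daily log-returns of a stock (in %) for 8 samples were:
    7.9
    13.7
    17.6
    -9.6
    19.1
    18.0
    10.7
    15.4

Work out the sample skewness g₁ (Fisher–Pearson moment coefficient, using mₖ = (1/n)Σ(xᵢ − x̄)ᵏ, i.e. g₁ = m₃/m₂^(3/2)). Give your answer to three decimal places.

-1.594

x̄ = (7.9 + 13.7 + 17.6 - 9.6 + 19.1 + 18.0 + 10.7 + 15.4) / 8 = 11.6000
deviations (xᵢ − x̄): -3.7000, 2.1000, 6.0000, -21.2000, 7.5000, 6.4000, -0.9000, 3.8000
Σ(xᵢ − x̄)² = 616.0000 ⇒ m₂ = 616.0000/8 = 77.00000
Σ(xᵢ − x̄)³ = -8615.3580 ⇒ m₃ = -8615.3580/8 = -1076.91975
m₂^(3/2) = 77.00000^(1.5) = 675.67226
g₁ = m₃ / m₂^(3/2) = -1076.91975 / 675.67226 ≈ -1.594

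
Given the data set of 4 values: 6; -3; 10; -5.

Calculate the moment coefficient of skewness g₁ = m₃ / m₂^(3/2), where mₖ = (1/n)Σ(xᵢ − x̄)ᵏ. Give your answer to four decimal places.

x̄ = (6 - 3 + 10 - 5) / 4 = 2.0000
deviations (xᵢ − x̄): 4.0000, -5.0000, 8.0000, -7.0000
Σ(xᵢ − x̄)² = 154.0000 ⇒ m₂ = 154.0000/4 = 38.50000
Σ(xᵢ − x̄)³ = 108.0000 ⇒ m₃ = 108.0000/4 = 27.00000
m₂^(3/2) = 38.50000^(1.5) = 238.88622
g₁ = m₃ / m₂^(3/2) = 27.00000 / 238.88622 ≈ 0.1130

0.1130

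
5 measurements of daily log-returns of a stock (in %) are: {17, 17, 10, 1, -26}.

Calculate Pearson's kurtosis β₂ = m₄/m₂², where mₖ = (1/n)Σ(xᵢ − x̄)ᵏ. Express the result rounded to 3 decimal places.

x̄ = 3.8000
Σ(xᵢ − x̄)² = 1282.8000 ⇒ m₂ = 256.56000
Σ(xᵢ − x̄)⁴ = 850873.2960 ⇒ m₄ = 170174.65920
m₂² = 65823.03360
β₂ = m₄/m₂² = 170174.65920 / 65823.03360 ≈ 2.585

2.585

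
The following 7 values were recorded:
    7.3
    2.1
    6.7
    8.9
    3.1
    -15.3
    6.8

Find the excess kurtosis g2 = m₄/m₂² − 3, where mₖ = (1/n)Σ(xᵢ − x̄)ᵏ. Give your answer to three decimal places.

x̄ = 2.8000
Σ(xᵢ − x̄)² = 416.8600 ⇒ m₂ = 59.55143
Σ(xᵢ − x̄)⁴ = 109610.5510 ⇒ m₄ = 15658.65014
m₂² = 3546.37264
g2 = m₄/m₂² − 3 = 4.41540 − 3 ≈ 1.415

1.415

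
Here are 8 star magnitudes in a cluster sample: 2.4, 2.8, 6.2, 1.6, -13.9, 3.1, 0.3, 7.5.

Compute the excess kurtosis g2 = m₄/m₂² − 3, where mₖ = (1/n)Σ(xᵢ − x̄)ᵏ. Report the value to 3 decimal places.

1.833

x̄ = 1.2500
Σ(xᵢ − x̄)² = 301.2600 ⇒ m₂ = 37.65750
Σ(xᵢ − x̄)⁴ = 54826.8935 ⇒ m₄ = 6853.36168
m₂² = 1418.08731
g2 = m₄/m₂² − 3 = 4.83282 − 3 ≈ 1.833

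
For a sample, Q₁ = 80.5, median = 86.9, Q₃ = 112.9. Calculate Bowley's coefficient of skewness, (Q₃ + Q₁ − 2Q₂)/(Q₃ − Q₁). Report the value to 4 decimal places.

numerator: Q₃ + Q₁ − 2Q₂ = 112.9 + 80.5 − 2×86.9 = 19.6000
denominator: Q₃ − Q₁ = 112.9 − 80.5 = 32.4000
Bowley skewness = 19.6000 / 32.4000 ≈ 0.6049

0.6049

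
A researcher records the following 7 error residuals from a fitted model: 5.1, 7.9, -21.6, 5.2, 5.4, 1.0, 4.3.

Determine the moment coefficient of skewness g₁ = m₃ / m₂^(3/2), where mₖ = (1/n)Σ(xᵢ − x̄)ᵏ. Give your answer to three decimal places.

-1.877

x̄ = (5.1 + 7.9 - 21.6 + 5.2 + 5.4 + 1.0 + 4.3) / 7 = 1.0429
deviations (xᵢ − x̄): 4.0571, 6.8571, -22.6429, 4.1571, 4.3571, -0.0429, 3.2571
Σ(xᵢ − x̄)² = 623.0571 ⇒ m₂ = 623.0571/7 = 89.00816
Σ(xᵢ − x̄)³ = -11030.6449 ⇒ m₃ = -11030.6449/7 = -1575.80641
m₂^(3/2) = 89.00816^(1.5) = 839.73984
g₁ = m₃ / m₂^(3/2) = -1575.80641 / 839.73984 ≈ -1.877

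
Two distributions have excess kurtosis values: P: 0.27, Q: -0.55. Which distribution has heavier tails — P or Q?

P

Higher excess kurtosis ⇒ heavier tails relative to the normal distribution.
0.27 vs -0.55: the larger is 0.27, so P has heavier tails. (P is leptokurtic — heavier-than-normal tails; the other is platykurtic.)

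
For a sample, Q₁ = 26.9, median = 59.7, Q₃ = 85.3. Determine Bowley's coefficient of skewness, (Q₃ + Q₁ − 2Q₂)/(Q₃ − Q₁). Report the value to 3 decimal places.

-0.123

numerator: Q₃ + Q₁ − 2Q₂ = 85.3 + 26.9 − 2×59.7 = -7.2000
denominator: Q₃ − Q₁ = 85.3 − 26.9 = 58.4000
Bowley skewness = -7.2000 / 58.4000 ≈ -0.123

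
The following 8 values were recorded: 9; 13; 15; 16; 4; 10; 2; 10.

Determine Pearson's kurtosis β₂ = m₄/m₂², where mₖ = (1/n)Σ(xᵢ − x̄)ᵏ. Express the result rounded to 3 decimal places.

x̄ = 9.8750
Σ(xᵢ − x̄)² = 170.8750 ⇒ m₂ = 21.35938
Σ(xᵢ − x̄)⁴ = 7230.5254 ⇒ m₄ = 903.81567
m₂² = 456.22290
β₂ = m₄/m₂² = 903.81567 / 456.22290 ≈ 1.981

1.981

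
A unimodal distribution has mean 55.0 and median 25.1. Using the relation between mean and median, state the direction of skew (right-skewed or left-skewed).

right-skewed

mean − median = 55.0 − 25.1 = 29.9
mean > median ⇒ the longer tail is on the right ⇒ right-skewed (positively skewed).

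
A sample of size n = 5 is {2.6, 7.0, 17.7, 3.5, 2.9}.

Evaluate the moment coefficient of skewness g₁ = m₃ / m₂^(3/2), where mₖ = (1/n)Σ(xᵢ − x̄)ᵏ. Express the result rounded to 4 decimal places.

x̄ = (2.6 + 7.0 + 17.7 + 3.5 + 2.9) / 5 = 6.7400
deviations (xᵢ − x̄): -4.1400, 0.2600, 10.9600, -3.2400, -3.8400
Σ(xᵢ − x̄)² = 162.5720 ⇒ m₂ = 162.5720/5 = 32.51440
Σ(xᵢ − x̄)³ = 1154.9570 ⇒ m₃ = 1154.9570/5 = 230.99141
m₂^(3/2) = 32.51440^(1.5) = 185.40166
g₁ = m₃ / m₂^(3/2) = 230.99141 / 185.40166 ≈ 1.2459

1.2459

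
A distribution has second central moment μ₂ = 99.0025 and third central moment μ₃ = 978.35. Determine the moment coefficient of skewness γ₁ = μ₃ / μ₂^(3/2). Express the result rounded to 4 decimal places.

0.9932

σ = √μ₂ = √99.0025 = 9.95000
σ³ = μ₂^(3/2) = 985.07488
γ₁ = μ₃/σ³ = 978.35 / 985.07488 ≈ 0.9932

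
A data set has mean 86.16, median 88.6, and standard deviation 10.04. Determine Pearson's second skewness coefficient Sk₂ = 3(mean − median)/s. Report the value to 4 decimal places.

Sk₂ = 3(86.16 − 88.6) / 10.04 = 3 × -2.4400 / 10.04
    = -7.3200 / 10.04 ≈ -0.7291

-0.7291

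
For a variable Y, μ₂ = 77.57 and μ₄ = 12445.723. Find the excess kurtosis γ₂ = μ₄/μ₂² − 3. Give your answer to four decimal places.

-0.9316

μ₂² = 77.57² = 6017.10490
μ₄/μ₂² = 12445.723 / 6017.10490 = 2.06839
γ₂ = 2.06839 − 3 ≈ -0.9316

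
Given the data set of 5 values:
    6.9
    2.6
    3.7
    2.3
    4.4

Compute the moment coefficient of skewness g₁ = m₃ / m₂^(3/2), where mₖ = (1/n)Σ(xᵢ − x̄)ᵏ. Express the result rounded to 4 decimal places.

x̄ = (6.9 + 2.6 + 3.7 + 2.3 + 4.4) / 5 = 3.9800
deviations (xᵢ − x̄): 2.9200, -1.3800, -0.2800, -1.6800, 0.4200
Σ(xᵢ − x̄)² = 13.5080 ⇒ m₂ = 13.5080/5 = 2.70160
Σ(xᵢ − x̄)³ = 17.5795 ⇒ m₃ = 17.5795/5 = 3.51590
m₂^(3/2) = 2.70160^(1.5) = 4.44050
g₁ = m₃ / m₂^(3/2) = 3.51590 / 4.44050 ≈ 0.7918

0.7918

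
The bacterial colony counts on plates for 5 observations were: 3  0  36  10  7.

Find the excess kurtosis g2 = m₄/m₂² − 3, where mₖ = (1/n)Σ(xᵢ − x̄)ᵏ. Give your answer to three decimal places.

-0.083

x̄ = 11.2000
Σ(xᵢ − x̄)² = 826.8000 ⇒ m₂ = 165.36000
Σ(xᵢ − x̄)⁴ = 398843.8560 ⇒ m₄ = 79768.77120
m₂² = 27343.92960
g2 = m₄/m₂² − 3 = 2.91724 − 3 ≈ -0.083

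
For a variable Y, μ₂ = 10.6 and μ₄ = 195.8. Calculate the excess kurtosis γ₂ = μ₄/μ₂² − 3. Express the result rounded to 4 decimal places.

-1.2574

μ₂² = 10.6² = 112.36000
μ₄/μ₂² = 195.8 / 112.36000 = 1.74261
γ₂ = 1.74261 − 3 ≈ -1.2574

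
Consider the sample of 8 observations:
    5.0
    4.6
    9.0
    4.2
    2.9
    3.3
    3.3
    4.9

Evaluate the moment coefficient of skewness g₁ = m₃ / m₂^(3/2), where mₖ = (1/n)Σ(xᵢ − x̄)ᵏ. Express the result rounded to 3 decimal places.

1.534

x̄ = (5.0 + 4.6 + 9.0 + 4.2 + 2.9 + 3.3 + 3.3 + 4.9) / 8 = 4.6500
deviations (xᵢ − x̄): 0.3500, -0.0500, 4.3500, -0.4500, -1.7500, -1.3500, -1.3500, 0.2500
Σ(xᵢ − x̄)² = 26.0200 ⇒ m₂ = 26.0200/8 = 3.25250
Σ(xᵢ − x̄)³ = 72.0000 ⇒ m₃ = 72.0000/8 = 9.00000
m₂^(3/2) = 3.25250^(1.5) = 5.86578
g₁ = m₃ / m₂^(3/2) = 9.00000 / 5.86578 ≈ 1.534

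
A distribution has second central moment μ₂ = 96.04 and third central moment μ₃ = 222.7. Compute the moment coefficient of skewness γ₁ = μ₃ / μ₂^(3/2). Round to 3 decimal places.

σ = √μ₂ = √96.04 = 9.80000
σ³ = μ₂^(3/2) = 941.19200
γ₁ = μ₃/σ³ = 222.7 / 941.19200 ≈ 0.237

0.237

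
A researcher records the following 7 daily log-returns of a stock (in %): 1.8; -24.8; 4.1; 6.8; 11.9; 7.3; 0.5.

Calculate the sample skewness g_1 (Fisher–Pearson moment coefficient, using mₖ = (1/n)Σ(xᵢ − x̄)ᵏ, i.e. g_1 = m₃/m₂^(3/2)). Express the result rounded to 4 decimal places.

-1.6161

x̄ = (1.8 - 24.8 + 4.1 + 6.8 + 11.9 + 7.3 + 0.5) / 7 = 1.0857
deviations (xᵢ − x̄): 0.7143, -25.8857, 3.0143, 5.7143, 10.8143, 6.2143, -0.5857
Σ(xᵢ − x̄)² = 868.2286 ⇒ m₂ = 868.2286/7 = 124.03265
Σ(xᵢ − x̄)³ = -15626.4092 ⇒ m₃ = -15626.4092/7 = -2232.34417
m₂^(3/2) = 124.03265^(1.5) = 1381.35101
g_1 = m₃ / m₂^(3/2) = -2232.34417 / 1381.35101 ≈ -1.6161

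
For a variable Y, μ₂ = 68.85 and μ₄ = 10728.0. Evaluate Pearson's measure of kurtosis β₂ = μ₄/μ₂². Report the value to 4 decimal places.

2.2631

μ₂² = 68.85² = 4740.32250
μ₄/μ₂² = 10728.0 / 4740.32250 = 2.26314
β₂ ≈ 2.2631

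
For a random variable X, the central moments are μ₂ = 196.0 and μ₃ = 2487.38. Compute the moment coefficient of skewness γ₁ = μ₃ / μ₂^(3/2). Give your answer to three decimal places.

σ = √μ₂ = √196.0 = 14.00000
σ³ = μ₂^(3/2) = 2744.00000
γ₁ = μ₃/σ³ = 2487.38 / 2744.00000 ≈ 0.906

0.906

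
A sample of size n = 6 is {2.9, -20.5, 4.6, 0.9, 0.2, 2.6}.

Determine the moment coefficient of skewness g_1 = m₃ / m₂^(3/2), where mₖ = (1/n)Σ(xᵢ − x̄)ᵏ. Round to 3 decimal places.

x̄ = (2.9 - 20.5 + 4.6 + 0.9 + 0.2 + 2.6) / 6 = -1.5500
deviations (xᵢ − x̄): 4.4500, -18.9500, 6.1500, 2.4500, 1.7500, 4.1500
Σ(xᵢ − x̄)² = 443.0150 ⇒ m₂ = 443.0150/6 = 73.83583
Σ(xᵢ − x̄)³ = -6392.7240 ⇒ m₃ = -6392.7240/6 = -1065.45400
m₂^(3/2) = 73.83583^(1.5) = 634.45492
g_1 = m₃ / m₂^(3/2) = -1065.45400 / 634.45492 ≈ -1.679

-1.679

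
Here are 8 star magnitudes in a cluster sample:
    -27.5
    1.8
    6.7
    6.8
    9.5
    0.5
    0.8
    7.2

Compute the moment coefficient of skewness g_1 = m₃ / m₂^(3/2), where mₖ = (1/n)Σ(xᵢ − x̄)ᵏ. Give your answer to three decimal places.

-1.918

x̄ = (-27.5 + 1.8 + 6.7 + 6.8 + 9.5 + 0.5 + 0.8 + 7.2) / 8 = 0.7250
deviations (xᵢ − x̄): -28.2250, 1.0750, 5.9750, 6.0750, 8.7750, -0.2250, 0.0750, 6.4750
Σ(xᵢ − x̄)² = 989.3950 ⇒ m₂ = 989.3950/8 = 123.67438
Σ(xᵢ − x̄)³ = -21099.5708 ⇒ m₃ = -21099.5708/8 = -2637.44634
m₂^(3/2) = 123.67438^(1.5) = 1375.37012
g_1 = m₃ / m₂^(3/2) = -2637.44634 / 1375.37012 ≈ -1.918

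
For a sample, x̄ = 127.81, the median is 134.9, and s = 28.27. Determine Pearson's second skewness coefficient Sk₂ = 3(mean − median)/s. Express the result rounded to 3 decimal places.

Sk₂ = 3(127.81 − 134.9) / 28.27 = 3 × -7.0900 / 28.27
    = -21.2700 / 28.27 ≈ -0.752

-0.752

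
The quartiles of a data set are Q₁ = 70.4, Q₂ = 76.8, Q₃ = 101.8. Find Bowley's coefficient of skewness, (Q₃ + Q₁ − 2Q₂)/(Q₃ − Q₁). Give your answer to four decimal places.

0.5924

numerator: Q₃ + Q₁ − 2Q₂ = 101.8 + 70.4 − 2×76.8 = 18.6000
denominator: Q₃ − Q₁ = 101.8 − 70.4 = 31.4000
Bowley skewness = 18.6000 / 31.4000 ≈ 0.5924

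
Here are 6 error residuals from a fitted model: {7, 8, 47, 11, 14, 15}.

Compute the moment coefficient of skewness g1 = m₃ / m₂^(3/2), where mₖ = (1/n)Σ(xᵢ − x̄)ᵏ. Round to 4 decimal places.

1.6134

x̄ = (7 + 8 + 47 + 11 + 14 + 15) / 6 = 17.0000
deviations (xᵢ − x̄): -10.0000, -9.0000, 30.0000, -6.0000, -3.0000, -2.0000
Σ(xᵢ − x̄)² = 1130.0000 ⇒ m₂ = 1130.0000/6 = 188.33333
Σ(xᵢ − x̄)³ = 25020.0000 ⇒ m₃ = 25020.0000/6 = 4170.00000
m₂^(3/2) = 188.33333^(1.5) = 2584.58482
g1 = m₃ / m₂^(3/2) = 4170.00000 / 2584.58482 ≈ 1.6134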